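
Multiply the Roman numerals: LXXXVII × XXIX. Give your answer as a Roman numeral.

LXXXVII = 87
XXIX = 29
87 × 29 = 2523

MMDXXIII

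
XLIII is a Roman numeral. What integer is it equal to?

XLIII: XL=40, I=1, I=1, I=1
40 + 1 + 1 + 1 = 43

43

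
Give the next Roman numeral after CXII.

CXII = 112, so the next integer is 112 + 1 = 113

CXIII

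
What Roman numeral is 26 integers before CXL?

CXL = 140
140 - 26 = 114

CXIV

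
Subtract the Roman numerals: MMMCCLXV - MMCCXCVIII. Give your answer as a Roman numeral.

MMMCCLXV = 3265
MMCCXCVIII = 2298
3265 - 2298 = 967

CMLXVII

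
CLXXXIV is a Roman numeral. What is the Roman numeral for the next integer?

CLXXXIV = 184; next is 185

CLXXXV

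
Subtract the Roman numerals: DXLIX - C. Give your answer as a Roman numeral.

DXLIX = 549
C = 100
549 - 100 = 449

CDXLIX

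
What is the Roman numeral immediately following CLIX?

CLIX = 159, so the next integer is 159 + 1 = 160

CLX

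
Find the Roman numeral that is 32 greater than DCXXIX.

DCXXIX = 629
629 + 32 = 661

DCLXI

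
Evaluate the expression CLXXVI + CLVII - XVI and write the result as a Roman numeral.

CLXXVI = 176, CLVII = 157, XVI = 16
176 + 157 = 333
333 - 16 = 317

CCCXVII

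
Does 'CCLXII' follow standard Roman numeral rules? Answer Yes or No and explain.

'CCLXII': Check the rules: uses only the symbols I, V, X, L, C, D, M; no symbol is repeated more than three times in a row; V, L and D each appear at most once; no smaller symbol precedes a larger one (values never increase from left to right). Value: C (100) + C (100) + L (50) + X (10) + I (1) + I (1) = 262. So it is a valid standard Roman numeral.

Yes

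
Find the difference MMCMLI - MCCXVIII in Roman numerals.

MMCMLI = 2951
MCCXVIII = 1218
2951 - 1218 = 1733

MDCCXXXIII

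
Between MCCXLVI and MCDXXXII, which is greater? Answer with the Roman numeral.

MCCXLVI = 1246
MCDXXXII = 1432
1432 is larger

MCDXXXII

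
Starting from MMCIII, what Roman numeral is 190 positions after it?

MMCIII = 2103
2103 + 190 = 2293

MMCCXCIII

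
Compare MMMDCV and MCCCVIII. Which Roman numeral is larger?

MMMDCV = 3605
MCCCVIII = 1308
3605 is larger

MMMDCV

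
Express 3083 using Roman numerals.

Convert 3083 to Roman numerals:
  3083 contains 3×1000 (MMM)
  83 contains 1×50 (L)
  33 contains 3×10 (XXX)
  3 contains 3×1 (III)

MMMLXXXIII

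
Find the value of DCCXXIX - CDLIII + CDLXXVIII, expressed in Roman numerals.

DCCXXIX = 729, CDLIII = 453, CDLXXVIII = 478
729 - 453 = 276
276 + 478 = 754

DCCLIV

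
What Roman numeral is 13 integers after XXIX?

XXIX = 29
29 + 13 = 42

XLII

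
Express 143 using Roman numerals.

Convert 143 to Roman numerals:
  143 contains 1×100 (C)
  43 contains 1×40 (XL)
  3 contains 3×1 (III)

CXLIII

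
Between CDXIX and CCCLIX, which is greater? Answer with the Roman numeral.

CDXIX = 419
CCCLIX = 359
419 is larger

CDXIX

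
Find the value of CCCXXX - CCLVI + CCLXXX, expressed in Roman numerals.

CCCXXX = 330, CCLVI = 256, CCLXXX = 280
330 - 256 = 74
74 + 280 = 354

CCCLIV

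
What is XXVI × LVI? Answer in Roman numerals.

XXVI = 26
LVI = 56
26 × 56 = 1456

MCDLVI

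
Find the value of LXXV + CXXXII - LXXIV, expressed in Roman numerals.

LXXV = 75, CXXXII = 132, LXXIV = 74
75 + 132 = 207
207 - 74 = 133

CXXXIII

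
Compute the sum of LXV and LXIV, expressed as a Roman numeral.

LXV = 65
LXIV = 64
65 + 64 = 129

CXXIX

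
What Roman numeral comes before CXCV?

CXCV = 195, so the previous integer is 195 - 1 = 194

CXCIV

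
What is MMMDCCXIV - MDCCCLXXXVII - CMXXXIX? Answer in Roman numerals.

MMMDCCXIV = 3714, MDCCCLXXXVII = 1887, CMXXXIX = 939
3714 - 1887 = 1827
1827 - 939 = 888

DCCCLXXXVIII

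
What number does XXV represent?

XXV: X=10, X=10, V=5
10 + 10 + 5 = 25

25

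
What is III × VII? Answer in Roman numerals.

III = 3
VII = 7
3 × 7 = 21

XXI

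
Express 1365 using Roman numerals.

Convert 1365 to Roman numerals:
  1365 contains 1×1000 (M)
  365 contains 3×100 (CCC)
  65 contains 1×50 (L)
  15 contains 1×10 (X)
  5 contains 1×5 (V)

MCCCLXV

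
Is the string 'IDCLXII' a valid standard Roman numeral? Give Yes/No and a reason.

'IDCLXII': Invalid subtractive combination: ID

No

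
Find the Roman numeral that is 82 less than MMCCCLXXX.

MMCCCLXXX = 2380
2380 - 82 = 2298

MMCCXCVIII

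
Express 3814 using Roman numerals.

Convert 3814 to Roman numerals:
  3814 contains 3×1000 (MMM)
  814 contains 1×500 (D)
  314 contains 3×100 (CCC)
  14 contains 1×10 (X)
  4 contains 1×4 (IV)

MMMDCCCXIV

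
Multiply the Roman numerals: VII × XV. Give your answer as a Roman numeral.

VII = 7
XV = 15
7 × 15 = 105

CV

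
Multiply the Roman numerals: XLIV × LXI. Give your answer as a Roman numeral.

XLIV = 44
LXI = 61
44 × 61 = 2684

MMDCLXXXIV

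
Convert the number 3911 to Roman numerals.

Convert 3911 to Roman numerals:
  3911 contains 3×1000 (MMM)
  911 contains 1×900 (CM)
  11 contains 1×10 (X)
  1 contains 1×1 (I)

MMMCMXI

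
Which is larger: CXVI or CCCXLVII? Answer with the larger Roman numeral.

CXVI = 116
CCCXLVII = 347
347 is larger

CCCXLVII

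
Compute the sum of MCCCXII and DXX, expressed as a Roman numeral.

MCCCXII = 1312
DXX = 520
1312 + 520 = 1832

MDCCCXXXII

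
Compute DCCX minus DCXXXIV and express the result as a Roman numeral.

DCCX = 710
DCXXXIV = 634
710 - 634 = 76

LXXVI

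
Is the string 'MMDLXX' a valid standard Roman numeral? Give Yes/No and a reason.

'MMDLXX': Check the rules: uses only the symbols I, V, X, L, C, D, M; no symbol is repeated more than three times in a row; V, L and D each appear at most once; no smaller symbol precedes a larger one (values never increase from left to right). Value: M (1000) + M (1000) + D (500) + L (50) + X (10) + X (10) = 2570. So it is a valid standard Roman numeral.

Yes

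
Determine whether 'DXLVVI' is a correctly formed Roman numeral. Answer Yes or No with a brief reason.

'DXLVVI': V should not appear more than once

No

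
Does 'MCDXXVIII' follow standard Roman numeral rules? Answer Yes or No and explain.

'MCDXXVIII': Check the rules: uses only the symbols I, V, X, L, C, D, M; no symbol is repeated more than three times in a row; V, L and D each appear at most once; the only place a smaller symbol precedes a larger one is the allowed subtractive pair CD, the symbol right after such a pair (if any) is smaller than the pair's first symbol, and otherwise the values never increase from left to right. Value: M (1000) + CD (400) + X (10) + X (10) + V (5) + I (1) + I (1) + I (1) = 1428. So it is a valid standard Roman numeral.

Yes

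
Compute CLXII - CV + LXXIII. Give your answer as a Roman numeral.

CLXII = 162, CV = 105, LXXIII = 73
162 - 105 = 57
57 + 73 = 130

CXXX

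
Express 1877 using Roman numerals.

Convert 1877 to Roman numerals:
  1877 contains 1×1000 (M)
  877 contains 1×500 (D)
  377 contains 3×100 (CCC)
  77 contains 1×50 (L)
  27 contains 2×10 (XX)
  7 contains 1×5 (V)
  2 contains 2×1 (II)

MDCCCLXXVII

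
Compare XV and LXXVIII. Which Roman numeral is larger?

XV = 15
LXXVIII = 78
78 is larger

LXXVIII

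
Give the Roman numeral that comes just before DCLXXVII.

DCLXXVII = 677, so the previous integer is 677 - 1 = 676

DCLXXVI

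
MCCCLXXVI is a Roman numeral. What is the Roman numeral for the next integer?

MCCCLXXVI = 1376, so the next integer is 1376 + 1 = 1377

MCCCLXXVII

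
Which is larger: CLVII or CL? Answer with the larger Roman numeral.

CLVII = 157
CL = 150
157 is larger

CLVII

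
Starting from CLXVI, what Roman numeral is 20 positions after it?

CLXVI = 166
166 + 20 = 186

CLXXXVI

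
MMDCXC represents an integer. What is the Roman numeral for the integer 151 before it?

MMDCXC = 2690
2690 - 151 = 2539

MMDXXXIX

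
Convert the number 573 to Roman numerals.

Convert 573 to Roman numerals:
  573 contains 1×500 (D)
  73 contains 1×50 (L)
  23 contains 2×10 (XX)
  3 contains 3×1 (III)

DLXXIII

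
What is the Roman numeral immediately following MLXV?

MLXV = 1065; next is 1066

MLXVI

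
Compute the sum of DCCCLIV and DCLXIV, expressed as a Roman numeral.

DCCCLIV = 854
DCLXIV = 664
854 + 664 = 1518

MDXVIII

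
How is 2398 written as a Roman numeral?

Convert 2398 to Roman numerals:
  2398 contains 2×1000 (MM)
  398 contains 3×100 (CCC)
  98 contains 1×90 (XC)
  8 contains 1×5 (V)
  3 contains 3×1 (III)

MMCCCXCVIII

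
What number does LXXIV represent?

LXXIV: L=50, X=10, X=10, IV=4
50 + 10 + 10 + 4 = 74

74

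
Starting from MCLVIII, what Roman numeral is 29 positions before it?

MCLVIII = 1158
1158 - 29 = 1129

MCXXIX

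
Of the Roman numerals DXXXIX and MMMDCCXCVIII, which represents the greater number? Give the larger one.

DXXXIX = 539
MMMDCCXCVIII = 3798
3798 is larger

MMMDCCXCVIII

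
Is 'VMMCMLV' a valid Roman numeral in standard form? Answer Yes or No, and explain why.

'VMMCMLV': V should not appear more than once

No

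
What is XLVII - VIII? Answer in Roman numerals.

XLVII = 47
VIII = 8
47 - 8 = 39

XXXIX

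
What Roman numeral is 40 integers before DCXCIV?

DCXCIV = 694
694 - 40 = 654

DCLIV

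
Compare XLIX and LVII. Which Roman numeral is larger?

XLIX = 49
LVII = 57
57 is larger

LVII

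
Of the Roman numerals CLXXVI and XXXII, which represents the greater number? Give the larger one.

CLXXVI = 176
XXXII = 32
176 is larger

CLXXVI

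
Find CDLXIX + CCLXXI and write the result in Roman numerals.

CDLXIX = 469
CCLXXI = 271
469 + 271 = 740

DCCXL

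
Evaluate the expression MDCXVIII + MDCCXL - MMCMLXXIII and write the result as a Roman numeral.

MDCXVIII = 1618, MDCCXL = 1740, MMCMLXXIII = 2973
1618 + 1740 = 3358
3358 - 2973 = 385

CCCLXXXV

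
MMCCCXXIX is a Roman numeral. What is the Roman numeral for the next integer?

MMCCCXXIX = 2329; next is 2330

MMCCCXXX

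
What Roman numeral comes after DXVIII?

DXVIII = 518, so the next integer is 518 + 1 = 519

DXIX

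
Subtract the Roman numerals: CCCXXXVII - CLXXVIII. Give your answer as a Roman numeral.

CCCXXXVII = 337
CLXXVIII = 178
337 - 178 = 159

CLIX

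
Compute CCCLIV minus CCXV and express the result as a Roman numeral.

CCCLIV = 354
CCXV = 215
354 - 215 = 139

CXXXIX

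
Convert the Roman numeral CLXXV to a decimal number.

CLXXV: C=100, L=50, X=10, X=10, V=5
100 + 50 + 10 + 10 + 5 = 175

175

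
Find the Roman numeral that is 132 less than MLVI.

MLVI = 1056
1056 - 132 = 924

CMXXIV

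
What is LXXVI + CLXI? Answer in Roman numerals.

LXXVI = 76
CLXI = 161
76 + 161 = 237

CCXXXVII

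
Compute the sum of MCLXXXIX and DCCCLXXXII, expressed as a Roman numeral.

MCLXXXIX = 1189
DCCCLXXXII = 882
1189 + 882 = 2071

MMLXXI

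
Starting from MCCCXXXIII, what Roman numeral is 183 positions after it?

MCCCXXXIII = 1333
1333 + 183 = 1516

MDXVI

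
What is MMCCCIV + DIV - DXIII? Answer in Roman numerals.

MMCCCIV = 2304, DIV = 504, DXIII = 513
2304 + 504 = 2808
2808 - 513 = 2295

MMCCXCV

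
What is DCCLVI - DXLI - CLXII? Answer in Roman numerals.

DCCLVI = 756, DXLI = 541, CLXII = 162
756 - 541 = 215
215 - 162 = 53

LIII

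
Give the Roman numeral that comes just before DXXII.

DXXII = 522; previous is 521

DXXI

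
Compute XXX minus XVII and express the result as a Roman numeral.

XXX = 30
XVII = 17
30 - 17 = 13

XIII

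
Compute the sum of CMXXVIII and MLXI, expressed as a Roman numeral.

CMXXVIII = 928
MLXI = 1061
928 + 1061 = 1989

MCMLXXXIX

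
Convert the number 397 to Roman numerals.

Convert 397 to Roman numerals:
  397 contains 3×100 (CCC)
  97 contains 1×90 (XC)
  7 contains 1×5 (V)
  2 contains 2×1 (II)

CCCXCVII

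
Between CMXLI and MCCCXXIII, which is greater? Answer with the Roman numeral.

CMXLI = 941
MCCCXXIII = 1323
1323 is larger

MCCCXXIII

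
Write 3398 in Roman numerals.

Convert 3398 to Roman numerals:
  3398 contains 3×1000 (MMM)
  398 contains 3×100 (CCC)
  98 contains 1×90 (XC)
  8 contains 1×5 (V)
  3 contains 3×1 (III)

MMMCCCXCVIII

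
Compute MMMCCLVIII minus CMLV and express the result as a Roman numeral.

MMMCCLVIII = 3258
CMLV = 955
3258 - 955 = 2303

MMCCCIII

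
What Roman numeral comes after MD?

MD = 1500; next is 1501

MDI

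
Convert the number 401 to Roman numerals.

Convert 401 to Roman numerals:
  401 contains 1×400 (CD)
  1 contains 1×1 (I)

CDI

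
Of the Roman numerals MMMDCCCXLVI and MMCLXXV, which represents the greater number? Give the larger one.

MMMDCCCXLVI = 3846
MMCLXXV = 2175
3846 is larger

MMMDCCCXLVI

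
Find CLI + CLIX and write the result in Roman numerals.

CLI = 151
CLIX = 159
151 + 159 = 310

CCCX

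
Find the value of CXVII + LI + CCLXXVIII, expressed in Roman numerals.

CXVII = 117, LI = 51, CCLXXVIII = 278
117 + 51 = 168
168 + 278 = 446

CDXLVI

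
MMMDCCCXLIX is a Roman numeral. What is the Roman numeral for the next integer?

MMMDCCCXLIX = 3849, so the next integer is 3849 + 1 = 3850

MMMDCCCL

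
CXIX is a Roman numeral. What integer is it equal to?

CXIX: C=100, X=10, IX=9
100 + 10 + 9 = 119

119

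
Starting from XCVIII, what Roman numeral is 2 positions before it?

XCVIII = 98
98 - 2 = 96

XCVI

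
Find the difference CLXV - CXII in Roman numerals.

CLXV = 165
CXII = 112
165 - 112 = 53

LIII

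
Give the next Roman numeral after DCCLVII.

DCCLVII = 757; next is 758

DCCLVIII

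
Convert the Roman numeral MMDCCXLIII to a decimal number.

MMDCCXLIII: M=1000, M=1000, D=500, C=100, C=100, XL=40, I=1, I=1, I=1
1000 + 1000 + 500 + 100 + 100 + 40 + 1 + 1 + 1 = 2743

2743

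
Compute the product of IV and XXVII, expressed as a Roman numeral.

IV = 4
XXVII = 27
4 × 27 = 108

CVIII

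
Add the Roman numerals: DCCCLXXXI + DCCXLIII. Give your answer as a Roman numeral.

DCCCLXXXI = 881
DCCXLIII = 743
881 + 743 = 1624

MDCXXIV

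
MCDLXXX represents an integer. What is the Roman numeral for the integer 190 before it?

MCDLXXX = 1480
1480 - 190 = 1290

MCCXC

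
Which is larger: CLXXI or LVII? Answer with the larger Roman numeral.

CLXXI = 171
LVII = 57
171 is larger

CLXXI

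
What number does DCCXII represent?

DCCXII: D=500, C=100, C=100, X=10, I=1, I=1
500 + 100 + 100 + 10 + 1 + 1 = 712

712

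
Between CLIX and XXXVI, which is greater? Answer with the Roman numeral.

CLIX = 159
XXXVI = 36
159 is larger

CLIX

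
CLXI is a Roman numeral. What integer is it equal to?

CLXI: C=100, L=50, X=10, I=1
100 + 50 + 10 + 1 = 161

161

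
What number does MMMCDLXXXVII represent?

MMMCDLXXXVII: M=1000, M=1000, M=1000, CD=400, L=50, X=10, X=10, X=10, V=5, I=1, I=1
1000 + 1000 + 1000 + 400 + 50 + 10 + 10 + 10 + 5 + 1 + 1 = 3487

3487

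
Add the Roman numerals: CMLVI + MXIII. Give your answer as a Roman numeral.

CMLVI = 956
MXIII = 1013
956 + 1013 = 1969

MCMLXIX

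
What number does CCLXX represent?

CCLXX: C=100, C=100, L=50, X=10, X=10
100 + 100 + 50 + 10 + 10 = 270

270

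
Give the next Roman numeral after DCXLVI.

DCXLVI = 646; next is 647

DCXLVII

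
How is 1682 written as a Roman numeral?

Convert 1682 to Roman numerals:
  1682 contains 1×1000 (M)
  682 contains 1×500 (D)
  182 contains 1×100 (C)
  82 contains 1×50 (L)
  32 contains 3×10 (XXX)
  2 contains 2×1 (II)

MDCLXXXII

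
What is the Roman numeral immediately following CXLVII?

CXLVII = 147, so the next integer is 147 + 1 = 148

CXLVIII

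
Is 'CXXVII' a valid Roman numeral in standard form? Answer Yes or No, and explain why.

'CXXVII': Check the rules: uses only the symbols I, V, X, L, C, D, M; no symbol is repeated more than three times in a row; V, L and D each appear at most once; no smaller symbol precedes a larger one (values never increase from left to right). Value: C (100) + X (10) + X (10) + V (5) + I (1) + I (1) = 127. So it is a valid standard Roman numeral.

Yes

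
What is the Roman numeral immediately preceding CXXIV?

CXXIV = 124; previous is 123

CXXIII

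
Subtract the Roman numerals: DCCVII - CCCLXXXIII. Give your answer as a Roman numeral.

DCCVII = 707
CCCLXXXIII = 383
707 - 383 = 324

CCCXXIV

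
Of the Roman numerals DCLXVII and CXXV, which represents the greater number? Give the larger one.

DCLXVII = 667
CXXV = 125
667 is larger

DCLXVII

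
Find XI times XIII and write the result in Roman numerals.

XI = 11
XIII = 13
11 × 13 = 143

CXLIII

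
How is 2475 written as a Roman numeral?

Convert 2475 to Roman numerals:
  2475 contains 2×1000 (MM)
  475 contains 1×400 (CD)
  75 contains 1×50 (L)
  25 contains 2×10 (XX)
  5 contains 1×5 (V)

MMCDLXXV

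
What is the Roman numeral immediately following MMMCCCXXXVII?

MMMCCCXXXVII = 3337, so the next integer is 3337 + 1 = 3338

MMMCCCXXXVIII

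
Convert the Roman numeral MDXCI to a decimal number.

MDXCI: M=1000, D=500, XC=90, I=1
1000 + 500 + 90 + 1 = 1591

1591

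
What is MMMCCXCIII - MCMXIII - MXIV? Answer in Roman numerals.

MMMCCXCIII = 3293, MCMXIII = 1913, MXIV = 1014
3293 - 1913 = 1380
1380 - 1014 = 366

CCCLXVI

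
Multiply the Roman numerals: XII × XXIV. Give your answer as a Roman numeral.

XII = 12
XXIV = 24
12 × 24 = 288

CCLXXXVIII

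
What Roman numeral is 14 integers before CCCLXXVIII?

CCCLXXVIII = 378
378 - 14 = 364

CCCLXIV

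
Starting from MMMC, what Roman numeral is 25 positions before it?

MMMC = 3100
3100 - 25 = 3075

MMMLXXV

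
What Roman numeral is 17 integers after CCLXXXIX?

CCLXXXIX = 289
289 + 17 = 306

CCCVI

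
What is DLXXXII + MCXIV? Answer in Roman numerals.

DLXXXII = 582
MCXIV = 1114
582 + 1114 = 1696

MDCXCVI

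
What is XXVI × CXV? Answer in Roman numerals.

XXVI = 26
CXV = 115
26 × 115 = 2990

MMCMXC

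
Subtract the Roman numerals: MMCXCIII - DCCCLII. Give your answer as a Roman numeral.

MMCXCIII = 2193
DCCCLII = 852
2193 - 852 = 1341

MCCCXLI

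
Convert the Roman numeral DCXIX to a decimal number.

DCXIX: D=500, C=100, X=10, IX=9
500 + 100 + 10 + 9 = 619

619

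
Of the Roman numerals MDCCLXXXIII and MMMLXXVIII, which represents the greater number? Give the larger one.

MDCCLXXXIII = 1783
MMMLXXVIII = 3078
3078 is larger

MMMLXXVIII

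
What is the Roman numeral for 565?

Convert 565 to Roman numerals:
  565 contains 1×500 (D)
  65 contains 1×50 (L)
  15 contains 1×10 (X)
  5 contains 1×5 (V)

DLXV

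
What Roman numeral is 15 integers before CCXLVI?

CCXLVI = 246
246 - 15 = 231

CCXXXI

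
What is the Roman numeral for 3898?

Convert 3898 to Roman numerals:
  3898 contains 3×1000 (MMM)
  898 contains 1×500 (D)
  398 contains 3×100 (CCC)
  98 contains 1×90 (XC)
  8 contains 1×5 (V)
  3 contains 3×1 (III)

MMMDCCCXCVIII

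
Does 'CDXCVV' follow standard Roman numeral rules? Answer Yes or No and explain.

'CDXCVV': V should not appear more than once

No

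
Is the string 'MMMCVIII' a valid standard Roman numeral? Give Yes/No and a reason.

'MMMCVIII': Check the rules: uses only the symbols I, V, X, L, C, D, M; no symbol is repeated more than three times in a row; V, L and D each appear at most once; no smaller symbol precedes a larger one (values never increase from left to right). Value: M (1000) + M (1000) + M (1000) + C (100) + V (5) + I (1) + I (1) + I (1) = 3108. So it is a valid standard Roman numeral.

Yes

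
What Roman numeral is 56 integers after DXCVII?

DXCVII = 597
597 + 56 = 653

DCLIII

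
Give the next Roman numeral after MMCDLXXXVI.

MMCDLXXXVI = 2486, so the next integer is 2486 + 1 = 2487

MMCDLXXXVII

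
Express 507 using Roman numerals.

Convert 507 to Roman numerals:
  507 contains 1×500 (D)
  7 contains 1×5 (V)
  2 contains 2×1 (II)

DVII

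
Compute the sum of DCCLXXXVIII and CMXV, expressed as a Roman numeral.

DCCLXXXVIII = 788
CMXV = 915
788 + 915 = 1703

MDCCIII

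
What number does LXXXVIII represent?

LXXXVIII: L=50, X=10, X=10, X=10, V=5, I=1, I=1, I=1
50 + 10 + 10 + 10 + 5 + 1 + 1 + 1 = 88

88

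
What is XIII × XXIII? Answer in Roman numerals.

XIII = 13
XXIII = 23
13 × 23 = 299

CCXCIX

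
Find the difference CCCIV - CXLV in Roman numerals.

CCCIV = 304
CXLV = 145
304 - 145 = 159

CLIX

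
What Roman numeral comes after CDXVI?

CDXVI = 416, so the next integer is 416 + 1 = 417

CDXVII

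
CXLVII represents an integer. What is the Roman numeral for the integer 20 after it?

CXLVII = 147
147 + 20 = 167

CLXVII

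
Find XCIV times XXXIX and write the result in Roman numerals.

XCIV = 94
XXXIX = 39
94 × 39 = 3666

MMMDCLXVI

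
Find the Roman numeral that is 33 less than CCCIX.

CCCIX = 309
309 - 33 = 276

CCLXXVI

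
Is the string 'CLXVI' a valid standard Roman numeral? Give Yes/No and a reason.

'CLXVI': Check the rules: uses only the symbols I, V, X, L, C, D, M; no symbol is repeated more than three times in a row; V, L and D each appear at most once; no smaller symbol precedes a larger one (values never increase from left to right). Value: C (100) + L (50) + X (10) + V (5) + I (1) = 166. So it is a valid standard Roman numeral.

Yes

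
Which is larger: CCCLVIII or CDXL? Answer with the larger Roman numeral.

CCCLVIII = 358
CDXL = 440
440 is larger

CDXL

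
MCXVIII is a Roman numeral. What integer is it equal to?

MCXVIII: M=1000, C=100, X=10, V=5, I=1, I=1, I=1
1000 + 100 + 10 + 5 + 1 + 1 + 1 = 1118

1118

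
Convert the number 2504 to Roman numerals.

Convert 2504 to Roman numerals:
  2504 contains 2×1000 (MM)
  504 contains 1×500 (D)
  4 contains 1×4 (IV)

MMDIV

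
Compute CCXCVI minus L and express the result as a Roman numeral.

CCXCVI = 296
L = 50
296 - 50 = 246

CCXLVI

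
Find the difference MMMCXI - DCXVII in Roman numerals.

MMMCXI = 3111
DCXVII = 617
3111 - 617 = 2494

MMCDXCIV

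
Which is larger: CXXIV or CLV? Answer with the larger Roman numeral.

CXXIV = 124
CLV = 155
155 is larger

CLV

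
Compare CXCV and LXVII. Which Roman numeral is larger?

CXCV = 195
LXVII = 67
195 is larger

CXCV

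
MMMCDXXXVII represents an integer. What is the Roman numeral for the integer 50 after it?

MMMCDXXXVII = 3437
3437 + 50 = 3487

MMMCDLXXXVII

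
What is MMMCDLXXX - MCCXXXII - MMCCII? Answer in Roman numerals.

MMMCDLXXX = 3480, MCCXXXII = 1232, MMCCII = 2202
3480 - 1232 = 2248
2248 - 2202 = 46

XLVI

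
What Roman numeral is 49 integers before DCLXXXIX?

DCLXXXIX = 689
689 - 49 = 640

DCXL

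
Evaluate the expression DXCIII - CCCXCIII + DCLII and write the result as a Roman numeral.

DXCIII = 593, CCCXCIII = 393, DCLII = 652
593 - 393 = 200
200 + 652 = 852

DCCCLII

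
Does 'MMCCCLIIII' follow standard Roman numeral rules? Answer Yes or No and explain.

'MMCCCLIIII': More than 3 consecutive I's

No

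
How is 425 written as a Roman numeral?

Convert 425 to Roman numerals:
  425 contains 1×400 (CD)
  25 contains 2×10 (XX)
  5 contains 1×5 (V)

CDXXV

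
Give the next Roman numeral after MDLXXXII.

MDLXXXII = 1582, so the next integer is 1582 + 1 = 1583

MDLXXXIII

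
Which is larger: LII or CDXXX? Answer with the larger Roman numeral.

LII = 52
CDXXX = 430
430 is larger

CDXXX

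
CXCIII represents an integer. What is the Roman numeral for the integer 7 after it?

CXCIII = 193
193 + 7 = 200

CC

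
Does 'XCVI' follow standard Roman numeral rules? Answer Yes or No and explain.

'XCVI': Check the rules: uses only the symbols I, V, X, L, C, D, M; no symbol is repeated more than three times in a row; V, L and D each appear at most once; the only place a smaller symbol precedes a larger one is the allowed subtractive pair XC, the symbol right after such a pair (if any) is smaller than the pair's first symbol, and otherwise the values never increase from left to right. Value: XC (90) + V (5) + I (1) = 96. So it is a valid standard Roman numeral.

Yes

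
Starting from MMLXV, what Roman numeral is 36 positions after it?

MMLXV = 2065
2065 + 36 = 2101

MMCI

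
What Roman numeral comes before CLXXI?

CLXXI = 171, so the previous integer is 171 - 1 = 170

CLXX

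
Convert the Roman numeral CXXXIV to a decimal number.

CXXXIV: C=100, X=10, X=10, X=10, IV=4
100 + 10 + 10 + 10 + 4 = 134

134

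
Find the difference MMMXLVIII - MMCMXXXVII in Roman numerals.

MMMXLVIII = 3048
MMCMXXXVII = 2937
3048 - 2937 = 111

CXI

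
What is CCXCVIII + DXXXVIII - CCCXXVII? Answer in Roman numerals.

CCXCVIII = 298, DXXXVIII = 538, CCCXXVII = 327
298 + 538 = 836
836 - 327 = 509

DIX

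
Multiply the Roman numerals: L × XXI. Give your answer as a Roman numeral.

L = 50
XXI = 21
50 × 21 = 1050

ML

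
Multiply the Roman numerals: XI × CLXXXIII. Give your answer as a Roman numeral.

XI = 11
CLXXXIII = 183
11 × 183 = 2013

MMXIII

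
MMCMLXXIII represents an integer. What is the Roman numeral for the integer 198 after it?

MMCMLXXIII = 2973
2973 + 198 = 3171

MMMCLXXI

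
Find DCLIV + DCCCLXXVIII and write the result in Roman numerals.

DCLIV = 654
DCCCLXXVIII = 878
654 + 878 = 1532

MDXXXII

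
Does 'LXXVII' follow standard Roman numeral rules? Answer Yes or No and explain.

'LXXVII': Check the rules: uses only the symbols I, V, X, L, C, D, M; no symbol is repeated more than three times in a row; V, L and D each appear at most once; no smaller symbol precedes a larger one (values never increase from left to right). Value: L (50) + X (10) + X (10) + V (5) + I (1) + I (1) = 77. So it is a valid standard Roman numeral.

Yes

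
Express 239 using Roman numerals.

Convert 239 to Roman numerals:
  239 contains 2×100 (CC)
  39 contains 3×10 (XXX)
  9 contains 1×9 (IX)

CCXXXIX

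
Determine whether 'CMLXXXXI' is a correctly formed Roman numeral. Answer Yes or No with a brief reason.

'CMLXXXXI': More than 3 consecutive X's

No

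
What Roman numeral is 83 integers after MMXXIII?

MMXXIII = 2023
2023 + 83 = 2106

MMCVI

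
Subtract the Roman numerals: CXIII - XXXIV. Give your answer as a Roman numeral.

CXIII = 113
XXXIV = 34
113 - 34 = 79

LXXIX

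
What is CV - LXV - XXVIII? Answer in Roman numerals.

CV = 105, LXV = 65, XXVIII = 28
105 - 65 = 40
40 - 28 = 12

XII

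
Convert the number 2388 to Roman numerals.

Convert 2388 to Roman numerals:
  2388 contains 2×1000 (MM)
  388 contains 3×100 (CCC)
  88 contains 1×50 (L)
  38 contains 3×10 (XXX)
  8 contains 1×5 (V)
  3 contains 3×1 (III)

MMCCCLXXXVIII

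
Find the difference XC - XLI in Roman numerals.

XC = 90
XLI = 41
90 - 41 = 49

XLIX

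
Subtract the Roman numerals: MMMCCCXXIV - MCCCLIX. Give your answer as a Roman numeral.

MMMCCCXXIV = 3324
MCCCLIX = 1359
3324 - 1359 = 1965

MCMLXV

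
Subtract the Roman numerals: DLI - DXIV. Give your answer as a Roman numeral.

DLI = 551
DXIV = 514
551 - 514 = 37

XXXVII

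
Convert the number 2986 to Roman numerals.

Convert 2986 to Roman numerals:
  2986 contains 2×1000 (MM)
  986 contains 1×900 (CM)
  86 contains 1×50 (L)
  36 contains 3×10 (XXX)
  6 contains 1×5 (V)
  1 contains 1×1 (I)

MMCMLXXXVI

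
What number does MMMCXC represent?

MMMCXC: M=1000, M=1000, M=1000, C=100, XC=90
1000 + 1000 + 1000 + 100 + 90 = 3190

3190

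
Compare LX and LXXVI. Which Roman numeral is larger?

LX = 60
LXXVI = 76
76 is larger

LXXVI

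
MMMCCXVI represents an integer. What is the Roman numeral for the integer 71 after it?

MMMCCXVI = 3216
3216 + 71 = 3287

MMMCCLXXXVII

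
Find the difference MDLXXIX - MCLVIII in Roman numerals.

MDLXXIX = 1579
MCLVIII = 1158
1579 - 1158 = 421

CDXXI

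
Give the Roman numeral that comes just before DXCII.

DXCII = 592, so the previous integer is 592 - 1 = 591

DXCI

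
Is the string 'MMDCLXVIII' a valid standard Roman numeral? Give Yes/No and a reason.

'MMDCLXVIII': Check the rules: uses only the symbols I, V, X, L, C, D, M; no symbol is repeated more than three times in a row; V, L and D each appear at most once; no smaller symbol precedes a larger one (values never increase from left to right). Value: M (1000) + M (1000) + D (500) + C (100) + L (50) + X (10) + V (5) + I (1) + I (1) + I (1) = 2668. So it is a valid standard Roman numeral.

Yes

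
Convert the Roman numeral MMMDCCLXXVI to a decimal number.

MMMDCCLXXVI: M=1000, M=1000, M=1000, D=500, C=100, C=100, L=50, X=10, X=10, V=5, I=1
1000 + 1000 + 1000 + 500 + 100 + 100 + 50 + 10 + 10 + 5 + 1 = 3776

3776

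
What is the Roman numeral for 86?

Convert 86 to Roman numerals:
  86 contains 1×50 (L)
  36 contains 3×10 (XXX)
  6 contains 1×5 (V)
  1 contains 1×1 (I)

LXXXVI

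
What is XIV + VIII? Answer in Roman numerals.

XIV = 14
VIII = 8
14 + 8 = 22

XXII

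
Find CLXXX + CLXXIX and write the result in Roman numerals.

CLXXX = 180
CLXXIX = 179
180 + 179 = 359

CCCLIX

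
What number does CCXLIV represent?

CCXLIV: C=100, C=100, XL=40, IV=4
100 + 100 + 40 + 4 = 244

244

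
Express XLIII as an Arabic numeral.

XLIII: XL=40, I=1, I=1, I=1
40 + 1 + 1 + 1 = 43

43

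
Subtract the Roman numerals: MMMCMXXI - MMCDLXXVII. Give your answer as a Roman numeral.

MMMCMXXI = 3921
MMCDLXXVII = 2477
3921 - 2477 = 1444

MCDXLIV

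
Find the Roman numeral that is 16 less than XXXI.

XXXI = 31
31 - 16 = 15

XV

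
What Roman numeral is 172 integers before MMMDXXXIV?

MMMDXXXIV = 3534
3534 - 172 = 3362

MMMCCCLXII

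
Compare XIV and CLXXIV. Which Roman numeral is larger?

XIV = 14
CLXXIV = 174
174 is larger

CLXXIV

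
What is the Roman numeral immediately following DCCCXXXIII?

DCCCXXXIII = 833, so the next integer is 833 + 1 = 834

DCCCXXXIV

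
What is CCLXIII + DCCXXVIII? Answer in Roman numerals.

CCLXIII = 263
DCCXXVIII = 728
263 + 728 = 991

CMXCI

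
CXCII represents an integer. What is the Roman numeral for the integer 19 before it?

CXCII = 192
192 - 19 = 173

CLXXIII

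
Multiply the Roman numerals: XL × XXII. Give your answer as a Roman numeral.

XL = 40
XXII = 22
40 × 22 = 880

DCCCLXXX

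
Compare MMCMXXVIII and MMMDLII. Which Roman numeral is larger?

MMCMXXVIII = 2928
MMMDLII = 3552
3552 is larger

MMMDLII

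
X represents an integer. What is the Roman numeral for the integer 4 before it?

X = 10
10 - 4 = 6

VI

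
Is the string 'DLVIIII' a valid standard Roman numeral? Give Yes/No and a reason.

'DLVIIII': More than 3 consecutive I's

No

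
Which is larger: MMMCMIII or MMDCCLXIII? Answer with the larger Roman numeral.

MMMCMIII = 3903
MMDCCLXIII = 2763
3903 is larger

MMMCMIII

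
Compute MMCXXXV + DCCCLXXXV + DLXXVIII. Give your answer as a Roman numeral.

MMCXXXV = 2135, DCCCLXXXV = 885, DLXXVIII = 578
2135 + 885 = 3020
3020 + 578 = 3598

MMMDXCVIII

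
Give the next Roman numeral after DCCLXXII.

DCCLXXII = 772, so the next integer is 772 + 1 = 773

DCCLXXIII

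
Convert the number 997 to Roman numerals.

Convert 997 to Roman numerals:
  997 contains 1×900 (CM)
  97 contains 1×90 (XC)
  7 contains 1×5 (V)
  2 contains 2×1 (II)

CMXCVII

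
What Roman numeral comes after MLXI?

MLXI = 1061, so the next integer is 1061 + 1 = 1062

MLXII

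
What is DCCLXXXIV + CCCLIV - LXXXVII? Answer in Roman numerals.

DCCLXXXIV = 784, CCCLIV = 354, LXXXVII = 87
784 + 354 = 1138
1138 - 87 = 1051

MLI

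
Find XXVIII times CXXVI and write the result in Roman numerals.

XXVIII = 28
CXXVI = 126
28 × 126 = 3528

MMMDXXVIII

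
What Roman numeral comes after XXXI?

XXXI = 31; next is 32

XXXII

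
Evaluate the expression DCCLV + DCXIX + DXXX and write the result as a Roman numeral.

DCCLV = 755, DCXIX = 619, DXXX = 530
755 + 619 = 1374
1374 + 530 = 1904

MCMIV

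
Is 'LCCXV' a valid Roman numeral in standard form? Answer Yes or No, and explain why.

'LCCXV': Invalid subtractive combination: LC

No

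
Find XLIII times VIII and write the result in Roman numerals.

XLIII = 43
VIII = 8
43 × 8 = 344

CCCXLIV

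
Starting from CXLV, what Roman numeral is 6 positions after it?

CXLV = 145
145 + 6 = 151

CLI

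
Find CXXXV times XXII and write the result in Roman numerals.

CXXXV = 135
XXII = 22
135 × 22 = 2970

MMCMLXX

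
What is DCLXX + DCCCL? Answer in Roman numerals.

DCLXX = 670
DCCCL = 850
670 + 850 = 1520

MDXX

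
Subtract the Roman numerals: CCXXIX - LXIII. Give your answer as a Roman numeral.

CCXXIX = 229
LXIII = 63
229 - 63 = 166

CLXVI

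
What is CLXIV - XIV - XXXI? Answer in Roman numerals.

CLXIV = 164, XIV = 14, XXXI = 31
164 - 14 = 150
150 - 31 = 119

CXIX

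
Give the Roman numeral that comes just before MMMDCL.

MMMDCL = 3650, so the previous integer is 3650 - 1 = 3649

MMMDCXLIX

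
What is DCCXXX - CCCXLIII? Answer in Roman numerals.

DCCXXX = 730
CCCXLIII = 343
730 - 343 = 387

CCCLXXXVII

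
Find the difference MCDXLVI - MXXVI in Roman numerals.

MCDXLVI = 1446
MXXVI = 1026
1446 - 1026 = 420

CDXX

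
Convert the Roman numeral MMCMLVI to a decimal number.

MMCMLVI: M=1000, M=1000, CM=900, L=50, V=5, I=1
1000 + 1000 + 900 + 50 + 5 + 1 = 2956

2956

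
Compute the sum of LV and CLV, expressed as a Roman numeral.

LV = 55
CLV = 155
55 + 155 = 210

CCX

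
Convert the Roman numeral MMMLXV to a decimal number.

MMMLXV: M=1000, M=1000, M=1000, L=50, X=10, V=5
1000 + 1000 + 1000 + 50 + 10 + 5 = 3065

3065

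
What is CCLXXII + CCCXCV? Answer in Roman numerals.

CCLXXII = 272
CCCXCV = 395
272 + 395 = 667

DCLXVII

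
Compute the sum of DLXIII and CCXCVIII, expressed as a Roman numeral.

DLXIII = 563
CCXCVIII = 298
563 + 298 = 861

DCCCLXI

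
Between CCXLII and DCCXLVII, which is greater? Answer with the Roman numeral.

CCXLII = 242
DCCXLVII = 747
747 is larger

DCCXLVII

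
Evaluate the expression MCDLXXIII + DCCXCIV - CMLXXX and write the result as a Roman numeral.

MCDLXXIII = 1473, DCCXCIV = 794, CMLXXX = 980
1473 + 794 = 2267
2267 - 980 = 1287

MCCLXXXVII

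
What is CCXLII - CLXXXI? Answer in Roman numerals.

CCXLII = 242
CLXXXI = 181
242 - 181 = 61

LXI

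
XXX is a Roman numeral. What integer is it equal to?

XXX: X=10, X=10, X=10
10 + 10 + 10 = 30

30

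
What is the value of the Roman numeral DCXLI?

DCXLI: D=500, C=100, XL=40, I=1
500 + 100 + 40 + 1 = 641

641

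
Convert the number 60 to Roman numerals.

Convert 60 to Roman numerals:
  60 contains 1×50 (L)
  10 contains 1×10 (X)

LX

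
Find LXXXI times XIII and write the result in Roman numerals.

LXXXI = 81
XIII = 13
81 × 13 = 1053

MLIII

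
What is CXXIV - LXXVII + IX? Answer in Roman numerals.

CXXIV = 124, LXXVII = 77, IX = 9
124 - 77 = 47
47 + 9 = 56

LVI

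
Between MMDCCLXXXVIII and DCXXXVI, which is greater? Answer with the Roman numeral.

MMDCCLXXXVIII = 2788
DCXXXVI = 636
2788 is larger

MMDCCLXXXVIII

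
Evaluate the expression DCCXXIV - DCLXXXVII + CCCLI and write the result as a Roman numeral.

DCCXXIV = 724, DCLXXXVII = 687, CCCLI = 351
724 - 687 = 37
37 + 351 = 388

CCCLXXXVIII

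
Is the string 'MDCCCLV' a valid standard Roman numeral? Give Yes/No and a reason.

'MDCCCLV': Check the rules: uses only the symbols I, V, X, L, C, D, M; no symbol is repeated more than three times in a row; V, L and D each appear at most once; no smaller symbol precedes a larger one (values never increase from left to right). Value: M (1000) + D (500) + C (100) + C (100) + C (100) + L (50) + V (5) = 1855. So it is a valid standard Roman numeral.

Yes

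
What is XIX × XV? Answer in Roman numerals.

XIX = 19
XV = 15
19 × 15 = 285

CCLXXXV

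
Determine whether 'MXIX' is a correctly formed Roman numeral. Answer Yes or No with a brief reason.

'MXIX': Check the rules: uses only the symbols I, V, X, L, C, D, M; no symbol is repeated more than three times in a row; V, L and D each appear at most once; the only place a smaller symbol precedes a larger one is the allowed subtractive pair IX, the symbol right after such a pair (if any) is smaller than the pair's first symbol, and otherwise the values never increase from left to right. Value: M (1000) + X (10) + IX (9) = 1019. So it is a valid standard Roman numeral.

Yes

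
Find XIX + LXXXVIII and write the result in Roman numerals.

XIX = 19
LXXXVIII = 88
19 + 88 = 107

CVII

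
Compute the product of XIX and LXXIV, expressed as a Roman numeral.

XIX = 19
LXXIV = 74
19 × 74 = 1406

MCDVI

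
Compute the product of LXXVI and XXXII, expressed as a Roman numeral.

LXXVI = 76
XXXII = 32
76 × 32 = 2432

MMCDXXXII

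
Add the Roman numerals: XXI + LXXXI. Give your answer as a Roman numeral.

XXI = 21
LXXXI = 81
21 + 81 = 102

CII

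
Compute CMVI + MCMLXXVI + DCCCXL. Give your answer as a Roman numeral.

CMVI = 906, MCMLXXVI = 1976, DCCCXL = 840
906 + 1976 = 2882
2882 + 840 = 3722

MMMDCCXXII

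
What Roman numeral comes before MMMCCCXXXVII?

MMMCCCXXXVII = 3337; previous is 3336

MMMCCCXXXVI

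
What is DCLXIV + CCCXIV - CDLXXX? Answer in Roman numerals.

DCLXIV = 664, CCCXIV = 314, CDLXXX = 480
664 + 314 = 978
978 - 480 = 498

CDXCVIII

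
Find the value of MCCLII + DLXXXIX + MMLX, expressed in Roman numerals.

MCCLII = 1252, DLXXXIX = 589, MMLX = 2060
1252 + 589 = 1841
1841 + 2060 = 3901

MMMCMI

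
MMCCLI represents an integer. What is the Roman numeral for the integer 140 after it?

MMCCLI = 2251
2251 + 140 = 2391

MMCCCXCI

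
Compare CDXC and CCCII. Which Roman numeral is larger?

CDXC = 490
CCCII = 302
490 is larger

CDXC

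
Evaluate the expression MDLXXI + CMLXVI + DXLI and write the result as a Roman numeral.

MDLXXI = 1571, CMLXVI = 966, DXLI = 541
1571 + 966 = 2537
2537 + 541 = 3078

MMMLXXVIII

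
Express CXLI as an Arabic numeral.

CXLI: C=100, XL=40, I=1
100 + 40 + 1 = 141

141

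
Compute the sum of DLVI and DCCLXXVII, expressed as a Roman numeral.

DLVI = 556
DCCLXXVII = 777
556 + 777 = 1333

MCCCXXXIII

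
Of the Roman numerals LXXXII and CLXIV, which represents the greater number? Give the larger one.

LXXXII = 82
CLXIV = 164
164 is larger

CLXIV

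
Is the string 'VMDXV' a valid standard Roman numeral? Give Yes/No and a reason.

'VMDXV': V should not appear more than once

No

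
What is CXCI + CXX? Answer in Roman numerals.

CXCI = 191
CXX = 120
191 + 120 = 311

CCCXI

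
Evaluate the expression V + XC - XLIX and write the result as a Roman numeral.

V = 5, XC = 90, XLIX = 49
5 + 90 = 95
95 - 49 = 46

XLVI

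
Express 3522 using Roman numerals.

Convert 3522 to Roman numerals:
  3522 contains 3×1000 (MMM)
  522 contains 1×500 (D)
  22 contains 2×10 (XX)
  2 contains 2×1 (II)

MMMDXXII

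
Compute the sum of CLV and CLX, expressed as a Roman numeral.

CLV = 155
CLX = 160
155 + 160 = 315

CCCXV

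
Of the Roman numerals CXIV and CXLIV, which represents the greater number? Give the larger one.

CXIV = 114
CXLIV = 144
144 is larger

CXLIV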